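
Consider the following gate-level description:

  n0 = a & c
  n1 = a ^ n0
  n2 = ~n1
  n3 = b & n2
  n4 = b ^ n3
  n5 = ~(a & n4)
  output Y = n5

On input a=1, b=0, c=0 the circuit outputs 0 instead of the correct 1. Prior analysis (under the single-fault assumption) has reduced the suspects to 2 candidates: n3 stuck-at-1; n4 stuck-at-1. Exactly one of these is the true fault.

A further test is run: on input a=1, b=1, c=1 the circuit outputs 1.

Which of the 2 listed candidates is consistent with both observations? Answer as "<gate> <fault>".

Evaluate each candidate on input a=1, b=1, c=1:
  n3 stuck-at-1: n0=1, n1=0, n2=1, n3=1 [stuck-at-1], n4=0, n5=1 → 1 — matches
  n4 stuck-at-1: n0=1, n1=0, n2=1, n3=1, n4=1 [stuck-at-1], n5=0 → 0 — eliminated
Only n3 stuck-at-1 reproduces the observed 1.

n3 stuck-at-1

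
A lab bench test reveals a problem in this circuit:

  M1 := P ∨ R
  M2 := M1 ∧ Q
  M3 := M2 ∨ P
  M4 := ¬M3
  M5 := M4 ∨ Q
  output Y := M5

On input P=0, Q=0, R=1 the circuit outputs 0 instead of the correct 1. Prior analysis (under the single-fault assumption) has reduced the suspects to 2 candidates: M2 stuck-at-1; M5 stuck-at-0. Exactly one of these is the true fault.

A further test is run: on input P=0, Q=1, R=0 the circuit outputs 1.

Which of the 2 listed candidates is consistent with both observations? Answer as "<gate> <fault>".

M2 stuck-at-1

Evaluate each candidate on input P=0, Q=1, R=0:
  M2 stuck-at-1: M1=0, M2=1 [stuck-at-1], M3=1, M4=0, M5=1 → 1 — matches
  M5 stuck-at-0: M1=0, M2=0, M3=0, M4=1, M5=0 [stuck-at-0] → 0 — eliminated
Only M2 stuck-at-1 reproduces the observed 1.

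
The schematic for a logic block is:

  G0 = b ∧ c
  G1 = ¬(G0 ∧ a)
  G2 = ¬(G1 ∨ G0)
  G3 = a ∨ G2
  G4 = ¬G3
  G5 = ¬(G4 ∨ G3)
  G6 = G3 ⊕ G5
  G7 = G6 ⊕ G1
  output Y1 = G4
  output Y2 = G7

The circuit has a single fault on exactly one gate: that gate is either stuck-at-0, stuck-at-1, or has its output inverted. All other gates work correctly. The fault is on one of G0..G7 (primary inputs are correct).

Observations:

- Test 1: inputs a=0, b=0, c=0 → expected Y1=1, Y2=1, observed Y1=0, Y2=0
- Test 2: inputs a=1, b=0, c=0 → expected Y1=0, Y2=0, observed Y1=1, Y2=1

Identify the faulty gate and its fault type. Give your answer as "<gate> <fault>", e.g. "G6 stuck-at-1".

G3 inverted output

Fault-free values for test 1 (a=0, b=0, c=0): G0=0, G1=1, G2=0, G3=0, G4=1, G5=0, G6=0, G7=1, giving Y1=1, Y2=1. Observed Y1=0, Y2=0.
Test 1: faults giving observed Y1=0, Y2=0 are {G2 stuck-at-1, G2 inverted output, G3 stuck-at-1, G3 inverted output, G4 stuck-at-0, G4 inverted output}.
Test 2 (a=1, b=0, c=0): fault-free G0=0, G1=1, G2=0, G3=1, G4=0, G5=0, G6=1, G7=0 → Y1=0, Y2=0; observed Y1=1, Y2=1. Eliminates G2 stuck-at-1, G2 inverted output, G3 stuck-at-1, G4 stuck-at-0, G4 inverted output.
Only G3 inverted output is consistent with every test.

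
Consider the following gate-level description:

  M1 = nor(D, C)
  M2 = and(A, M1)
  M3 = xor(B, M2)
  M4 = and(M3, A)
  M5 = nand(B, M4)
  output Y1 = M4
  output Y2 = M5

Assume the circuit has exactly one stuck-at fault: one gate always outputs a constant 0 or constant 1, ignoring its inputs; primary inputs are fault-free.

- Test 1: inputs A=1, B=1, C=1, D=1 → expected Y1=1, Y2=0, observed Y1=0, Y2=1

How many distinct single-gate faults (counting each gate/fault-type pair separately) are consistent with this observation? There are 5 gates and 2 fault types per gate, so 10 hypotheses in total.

4

Fault-free: M1=0, M2=0, M3=1, M4=1, M5=0 → Y1=1, Y2=0. Observed Y1=0, Y2=1.
  M1 stuck-at-0: output Y1=1, Y2=0 ✗
  M1 stuck-at-1: output Y1=0, Y2=1 ✓
  M2 stuck-at-0: output Y1=1, Y2=0 ✗
  M2 stuck-at-1: output Y1=0, Y2=1 ✓
  M3 stuck-at-0: output Y1=0, Y2=1 ✓
  M3 stuck-at-1: output Y1=1, Y2=0 ✗
  M4 stuck-at-0: output Y1=0, Y2=1 ✓
  M4 stuck-at-1: output Y1=1, Y2=0 ✗
  M5 stuck-at-0: output Y1=1, Y2=0 ✗
  M5 stuck-at-1: output Y1=1, Y2=1 ✗
Consistent faults: {M1 stuck-at-1, M2 stuck-at-1, M3 stuck-at-0, M4 stuck-at-0} — 4 in all.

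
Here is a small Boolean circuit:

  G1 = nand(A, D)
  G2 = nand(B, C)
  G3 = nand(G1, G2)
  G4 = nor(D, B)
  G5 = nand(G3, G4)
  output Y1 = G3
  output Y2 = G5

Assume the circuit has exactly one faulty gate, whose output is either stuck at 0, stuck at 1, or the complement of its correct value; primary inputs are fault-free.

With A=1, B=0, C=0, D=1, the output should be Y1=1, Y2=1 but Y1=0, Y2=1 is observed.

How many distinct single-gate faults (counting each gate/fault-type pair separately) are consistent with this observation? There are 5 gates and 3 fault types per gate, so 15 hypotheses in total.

Fault-free: G1=0, G2=1, G3=1, G4=0, G5=1 → Y1=1, Y2=1. Observed Y1=0, Y2=1.
  G1: stuck-at-1, inverted output ✓; others ✗
  G2: none of the 3 fault types match ✗
  G3: stuck-at-0, inverted output ✓; others ✗
  G4: none of the 3 fault types match ✗
  G5: none of the 3 fault types match ✗
Consistent faults: {G1 stuck-at-1, G1 inverted output, G3 stuck-at-0, G3 inverted output} — 4 in all.

4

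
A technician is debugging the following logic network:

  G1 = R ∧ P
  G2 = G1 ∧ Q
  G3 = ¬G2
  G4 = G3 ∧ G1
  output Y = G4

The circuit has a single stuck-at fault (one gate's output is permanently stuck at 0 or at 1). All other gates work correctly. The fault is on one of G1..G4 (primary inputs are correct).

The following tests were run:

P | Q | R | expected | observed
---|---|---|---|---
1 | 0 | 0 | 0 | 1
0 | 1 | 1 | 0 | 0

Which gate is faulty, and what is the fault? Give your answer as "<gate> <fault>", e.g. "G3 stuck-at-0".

Fault-free values for test 1 (P=1, Q=0, R=0): G1=0, G2=0, G3=1, G4=0, giving Y=0. Observed 1.
Test 1: faults giving observed 1 are {G1 stuck-at-1, G4 stuck-at-1}.
Test 2 (P=0, Q=1, R=1): fault-free G1=0, G2=0, G3=1, G4=0 → 0; observed 0. Eliminates G4 stuck-at-1.
Only G1 stuck-at-1 is consistent with every test.

G1 stuck-at-1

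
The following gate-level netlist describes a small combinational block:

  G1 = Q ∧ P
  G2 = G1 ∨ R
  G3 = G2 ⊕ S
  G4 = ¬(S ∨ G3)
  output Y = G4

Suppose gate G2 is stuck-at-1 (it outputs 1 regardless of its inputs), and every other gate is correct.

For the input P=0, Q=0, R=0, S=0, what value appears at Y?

0

Propagate with G2 forced: G1=0, G2=1 [stuck-at-1], G3=1, G4=0.
So Y = 0. (Without the fault it would be 1.)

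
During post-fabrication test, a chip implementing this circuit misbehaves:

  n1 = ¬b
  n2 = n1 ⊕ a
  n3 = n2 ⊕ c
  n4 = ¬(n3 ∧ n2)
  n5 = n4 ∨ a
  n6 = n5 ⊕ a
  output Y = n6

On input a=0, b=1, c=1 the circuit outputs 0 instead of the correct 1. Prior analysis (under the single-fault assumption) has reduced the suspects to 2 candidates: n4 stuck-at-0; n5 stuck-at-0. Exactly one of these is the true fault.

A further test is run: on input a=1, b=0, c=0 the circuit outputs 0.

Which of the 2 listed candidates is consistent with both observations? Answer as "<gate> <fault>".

n4 stuck-at-0

Evaluate each candidate on input a=1, b=0, c=0:
  n4 stuck-at-0: n1=1, n2=0, n3=0, n4=0 [stuck-at-0], n5=1, n6=0 → 0 — matches
  n5 stuck-at-0: n1=1, n2=0, n3=0, n4=1, n5=0 [stuck-at-0], n6=1 → 1 — eliminated
Only n4 stuck-at-0 reproduces the observed 0.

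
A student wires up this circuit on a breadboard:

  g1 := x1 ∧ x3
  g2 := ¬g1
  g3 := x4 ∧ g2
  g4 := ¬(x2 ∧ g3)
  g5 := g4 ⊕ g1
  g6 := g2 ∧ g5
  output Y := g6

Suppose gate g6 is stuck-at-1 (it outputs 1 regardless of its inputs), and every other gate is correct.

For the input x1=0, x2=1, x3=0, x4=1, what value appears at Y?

Propagate with g6 forced: g1=0, g2=1, g3=1, g4=0, g5=0, g6=1 [stuck-at-1].
So Y = 1. (Without the fault it would be 0.)

1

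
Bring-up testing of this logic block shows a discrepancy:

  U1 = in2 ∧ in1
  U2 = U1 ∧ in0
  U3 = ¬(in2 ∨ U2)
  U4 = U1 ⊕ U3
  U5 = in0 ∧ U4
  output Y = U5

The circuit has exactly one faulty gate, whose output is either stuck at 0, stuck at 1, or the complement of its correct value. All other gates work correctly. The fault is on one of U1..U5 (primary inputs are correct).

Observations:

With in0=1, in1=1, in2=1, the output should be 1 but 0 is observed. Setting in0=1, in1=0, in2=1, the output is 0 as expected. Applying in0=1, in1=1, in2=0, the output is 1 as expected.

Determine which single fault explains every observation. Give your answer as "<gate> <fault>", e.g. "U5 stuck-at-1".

U1 stuck-at-0

Fault-free values for test 1 (in0=1, in1=1, in2=1): U1=1, U2=1, U3=0, U4=1, U5=1, giving Y=1. Observed 0.
Test 1: faults giving observed 0 are {U1 stuck-at-0, U1 inverted output, U3 stuck-at-1, U3 inverted output, U4 stuck-at-0, U4 inverted output, U5 stuck-at-0, U5 inverted output}.
Test 2 (in0=1, in1=0, in2=1): fault-free U1=0, U2=0, U3=0, U4=0, U5=0 → 0; observed 0. Eliminates U1 inverted output, U3 stuck-at-1, U3 inverted output, U4 inverted output, U5 inverted output.
Test 3 (in0=1, in1=1, in2=0): fault-free U1=0, U2=0, U3=1, U4=1, U5=1 → 1; observed 1. Eliminates U4 stuck-at-0, U5 stuck-at-0.
Only U1 stuck-at-0 is consistent with every test.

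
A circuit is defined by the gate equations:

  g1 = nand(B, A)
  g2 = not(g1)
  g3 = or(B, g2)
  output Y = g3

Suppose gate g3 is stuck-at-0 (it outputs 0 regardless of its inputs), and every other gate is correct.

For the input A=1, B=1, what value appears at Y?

Propagate with g3 forced: g1=0, g2=1, g3=0 [stuck-at-0].
So Y = 0. (Without the fault it would be 1.)

0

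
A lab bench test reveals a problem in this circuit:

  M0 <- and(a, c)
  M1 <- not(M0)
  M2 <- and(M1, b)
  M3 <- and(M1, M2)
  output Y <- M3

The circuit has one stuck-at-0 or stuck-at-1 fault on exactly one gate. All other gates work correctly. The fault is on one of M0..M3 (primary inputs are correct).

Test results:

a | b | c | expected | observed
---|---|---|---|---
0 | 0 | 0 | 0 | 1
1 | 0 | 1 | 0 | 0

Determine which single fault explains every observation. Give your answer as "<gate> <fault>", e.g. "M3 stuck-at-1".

Fault-free values for test 1 (a=0, b=0, c=0): M0=0, M1=1, M2=0, M3=0, giving Y=0. Observed 1.
Test 1: faults giving observed 1 are {M2 stuck-at-1, M3 stuck-at-1}.
Test 2 (a=1, b=0, c=1): fault-free M0=1, M1=0, M2=0, M3=0 → 0; observed 0. Eliminates M3 stuck-at-1.
Only M2 stuck-at-1 is consistent with every test.

M2 stuck-at-1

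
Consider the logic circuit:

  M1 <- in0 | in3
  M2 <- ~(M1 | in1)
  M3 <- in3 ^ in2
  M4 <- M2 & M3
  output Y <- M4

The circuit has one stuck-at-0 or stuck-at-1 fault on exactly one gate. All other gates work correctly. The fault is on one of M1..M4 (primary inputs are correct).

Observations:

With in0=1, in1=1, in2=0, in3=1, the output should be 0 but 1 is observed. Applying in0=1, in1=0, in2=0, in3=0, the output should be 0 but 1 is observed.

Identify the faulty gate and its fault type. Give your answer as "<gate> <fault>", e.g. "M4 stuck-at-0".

M4 stuck-at-1

Fault-free values for test 1 (in0=1, in1=1, in2=0, in3=1): M1=1, M2=0, M3=1, M4=0, giving Y=0. Observed 1.
Test 1: faults giving observed 1 are {M2 stuck-at-1, M4 stuck-at-1}.
Test 2 (in0=1, in1=0, in2=0, in3=0): fault-free M1=1, M2=0, M3=0, M4=0 → 0; observed 1. Eliminates M2 stuck-at-1.
Only M4 stuck-at-1 is consistent with every test.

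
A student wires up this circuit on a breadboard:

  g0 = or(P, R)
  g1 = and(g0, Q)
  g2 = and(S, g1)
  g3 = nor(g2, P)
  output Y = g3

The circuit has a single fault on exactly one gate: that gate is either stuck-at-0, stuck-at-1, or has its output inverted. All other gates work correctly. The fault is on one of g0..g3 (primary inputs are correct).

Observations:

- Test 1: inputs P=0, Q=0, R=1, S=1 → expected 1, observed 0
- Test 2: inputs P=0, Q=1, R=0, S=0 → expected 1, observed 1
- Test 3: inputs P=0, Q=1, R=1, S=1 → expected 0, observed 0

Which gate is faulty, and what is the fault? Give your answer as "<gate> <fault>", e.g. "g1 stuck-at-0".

g1 stuck-at-1

Fault-free values for test 1 (P=0, Q=0, R=1, S=1): g0=1, g1=0, g2=0, g3=1, giving Y=1. Observed 0.
Test 1: faults giving observed 0 are {g1 stuck-at-1, g1 inverted output, g2 stuck-at-1, g2 inverted output, g3 stuck-at-0, g3 inverted output}.
Test 2 (P=0, Q=1, R=0, S=0): fault-free g0=0, g1=0, g2=0, g3=1 → 1; observed 1. Eliminates g2 stuck-at-1, g2 inverted output, g3 stuck-at-0, g3 inverted output.
Test 3 (P=0, Q=1, R=1, S=1): fault-free g0=1, g1=1, g2=1, g3=0 → 0; observed 0. Eliminates g1 inverted output.
Only g1 stuck-at-1 is consistent with every test.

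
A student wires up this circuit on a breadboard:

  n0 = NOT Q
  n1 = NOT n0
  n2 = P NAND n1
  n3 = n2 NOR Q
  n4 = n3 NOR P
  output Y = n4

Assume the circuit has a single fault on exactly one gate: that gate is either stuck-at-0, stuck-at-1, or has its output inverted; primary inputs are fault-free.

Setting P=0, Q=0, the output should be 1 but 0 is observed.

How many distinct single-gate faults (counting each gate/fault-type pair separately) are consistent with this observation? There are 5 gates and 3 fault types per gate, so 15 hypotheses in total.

6

Fault-free: n0=1, n1=0, n2=1, n3=0, n4=1 → 1. Observed 0.
  n0: none of the 3 fault types match ✗
  n1: none of the 3 fault types match ✗
  n2: stuck-at-0, inverted output ✓; others ✗
  n3: stuck-at-1, inverted output ✓; others ✗
  n4: stuck-at-0, inverted output ✓; others ✗
Consistent faults: {n2 stuck-at-0, n2 inverted output, n3 stuck-at-1, n3 inverted output, n4 stuck-at-0, n4 inverted output} — 6 in all.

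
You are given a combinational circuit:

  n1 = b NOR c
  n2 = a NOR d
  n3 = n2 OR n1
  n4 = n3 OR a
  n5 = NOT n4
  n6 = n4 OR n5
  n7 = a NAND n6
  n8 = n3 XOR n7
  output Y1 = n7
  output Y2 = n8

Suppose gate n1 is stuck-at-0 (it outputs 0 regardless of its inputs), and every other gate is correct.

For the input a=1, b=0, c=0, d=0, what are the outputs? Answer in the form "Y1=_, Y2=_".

Propagate with n1 forced: n1=0 [stuck-at-0], n2=0, n3=0, n4=1, n5=0, n6=1, n7=0, n8=0.
So the outputs are Y1=0, Y2=0. (Without the fault they would be Y1=0, Y2=1.)

Y1=0, Y2=0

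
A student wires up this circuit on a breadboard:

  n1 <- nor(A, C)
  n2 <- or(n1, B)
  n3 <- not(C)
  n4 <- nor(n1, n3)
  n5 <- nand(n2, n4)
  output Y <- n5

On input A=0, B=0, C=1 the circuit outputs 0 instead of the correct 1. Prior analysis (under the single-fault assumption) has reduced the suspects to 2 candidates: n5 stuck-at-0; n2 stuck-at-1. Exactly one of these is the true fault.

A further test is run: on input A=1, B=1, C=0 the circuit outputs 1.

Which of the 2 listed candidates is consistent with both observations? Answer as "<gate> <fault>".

n2 stuck-at-1

Evaluate each candidate on input A=1, B=1, C=0:
  n5 stuck-at-0: n1=0, n2=1, n3=1, n4=0, n5=0 [stuck-at-0] → 0 — eliminated
  n2 stuck-at-1: n1=0, n2=1 [stuck-at-1], n3=1, n4=0, n5=1 → 1 — matches
Only n2 stuck-at-1 reproduces the observed 1.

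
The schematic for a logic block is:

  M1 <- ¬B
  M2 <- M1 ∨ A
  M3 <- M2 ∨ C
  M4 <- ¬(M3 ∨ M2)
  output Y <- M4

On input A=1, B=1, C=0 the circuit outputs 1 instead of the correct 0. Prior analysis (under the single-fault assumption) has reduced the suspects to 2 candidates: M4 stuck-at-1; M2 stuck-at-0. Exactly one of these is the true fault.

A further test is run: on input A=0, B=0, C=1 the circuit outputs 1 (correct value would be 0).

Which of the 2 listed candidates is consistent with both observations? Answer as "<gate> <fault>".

Evaluate each candidate on input A=0, B=0, C=1:
  M4 stuck-at-1: M1=1, M2=1, M3=1, M4=1 [stuck-at-1] → 1 — matches
  M2 stuck-at-0: M1=1, M2=0 [stuck-at-0], M3=1, M4=0 → 0 — eliminated
Only M4 stuck-at-1 reproduces the observed 1.

M4 stuck-at-1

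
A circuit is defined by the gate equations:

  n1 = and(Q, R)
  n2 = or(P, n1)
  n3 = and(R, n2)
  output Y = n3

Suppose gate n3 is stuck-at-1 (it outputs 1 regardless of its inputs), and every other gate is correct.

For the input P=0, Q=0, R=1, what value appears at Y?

1

Propagate with n3 forced: n1=0, n2=0, n3=1 [stuck-at-1].
So Y = 1. (Without the fault it would be 0.)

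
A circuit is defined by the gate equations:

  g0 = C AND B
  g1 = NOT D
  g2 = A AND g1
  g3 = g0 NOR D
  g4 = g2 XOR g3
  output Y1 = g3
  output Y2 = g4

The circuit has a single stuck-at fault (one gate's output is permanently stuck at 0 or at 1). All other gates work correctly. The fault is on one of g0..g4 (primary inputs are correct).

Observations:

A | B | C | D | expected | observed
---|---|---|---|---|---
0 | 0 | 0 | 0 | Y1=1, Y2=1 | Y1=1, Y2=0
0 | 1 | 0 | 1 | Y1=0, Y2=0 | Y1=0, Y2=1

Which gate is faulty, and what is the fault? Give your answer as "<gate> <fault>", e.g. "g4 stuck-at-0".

g2 stuck-at-1

Fault-free values for test 1 (A=0, B=0, C=0, D=0): g0=0, g1=1, g2=0, g3=1, g4=1, giving Y1=1, Y2=1. Observed Y1=1, Y2=0.
Test 1: faults giving observed Y1=1, Y2=0 are {g2 stuck-at-1, g4 stuck-at-0}.
Test 2 (A=0, B=1, C=0, D=1): fault-free g0=0, g1=0, g2=0, g3=0, g4=0 → Y1=0, Y2=0; observed Y1=0, Y2=1. Eliminates g4 stuck-at-0.
Only g2 stuck-at-1 is consistent with every test.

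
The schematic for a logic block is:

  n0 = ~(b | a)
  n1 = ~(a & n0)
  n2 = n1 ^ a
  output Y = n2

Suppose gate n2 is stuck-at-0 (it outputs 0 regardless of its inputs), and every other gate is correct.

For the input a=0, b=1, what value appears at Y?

Propagate with n2 forced: n0=0, n1=1, n2=0 [stuck-at-0].
So Y = 0. (Without the fault it would be 1.)

0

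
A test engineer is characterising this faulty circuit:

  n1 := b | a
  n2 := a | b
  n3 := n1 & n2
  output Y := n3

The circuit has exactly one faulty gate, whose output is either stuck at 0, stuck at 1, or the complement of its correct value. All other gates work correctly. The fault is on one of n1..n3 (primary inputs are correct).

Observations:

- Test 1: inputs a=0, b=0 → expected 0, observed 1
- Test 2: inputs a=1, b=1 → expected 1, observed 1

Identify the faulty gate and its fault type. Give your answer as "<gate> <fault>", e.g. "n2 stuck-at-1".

Fault-free values for test 1 (a=0, b=0): n1=0, n2=0, n3=0, giving Y=0. Observed 1.
Test 1: faults giving observed 1 are {n3 stuck-at-1, n3 inverted output}.
Test 2 (a=1, b=1): fault-free n1=1, n2=1, n3=1 → 1; observed 1. Eliminates n3 inverted output.
Only n3 stuck-at-1 is consistent with every test.

n3 stuck-at-1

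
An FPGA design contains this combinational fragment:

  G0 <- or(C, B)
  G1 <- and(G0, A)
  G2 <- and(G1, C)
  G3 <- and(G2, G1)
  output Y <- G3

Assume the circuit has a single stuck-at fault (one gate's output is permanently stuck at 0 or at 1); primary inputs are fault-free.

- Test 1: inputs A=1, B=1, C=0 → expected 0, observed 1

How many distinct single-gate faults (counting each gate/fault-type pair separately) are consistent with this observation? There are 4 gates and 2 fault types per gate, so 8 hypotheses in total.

Fault-free: G0=1, G1=1, G2=0, G3=0 → 0. Observed 1.
  G0 stuck-at-0: output 0 ✗
  G0 stuck-at-1: output 0 ✗
  G1 stuck-at-0: output 0 ✗
  G1 stuck-at-1: output 0 ✗
  G2 stuck-at-0: output 0 ✗
  G2 stuck-at-1: output 1 ✓
  G3 stuck-at-0: output 0 ✗
  G3 stuck-at-1: output 1 ✓
Consistent faults: {G2 stuck-at-1, G3 stuck-at-1} — 2 in all.

2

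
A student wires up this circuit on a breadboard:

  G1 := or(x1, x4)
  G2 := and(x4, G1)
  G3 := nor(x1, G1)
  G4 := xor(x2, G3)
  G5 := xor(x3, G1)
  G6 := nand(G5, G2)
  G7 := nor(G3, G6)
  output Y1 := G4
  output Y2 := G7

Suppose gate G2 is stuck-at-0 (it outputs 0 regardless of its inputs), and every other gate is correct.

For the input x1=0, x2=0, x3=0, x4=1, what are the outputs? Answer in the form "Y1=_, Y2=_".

Y1=0, Y2=0

Propagate with G2 forced: G1=1, G2=0 [stuck-at-0], G3=0, G4=0, G5=1, G6=1, G7=0.
So the outputs are Y1=0, Y2=0. (Without the fault they would be Y1=0, Y2=1.)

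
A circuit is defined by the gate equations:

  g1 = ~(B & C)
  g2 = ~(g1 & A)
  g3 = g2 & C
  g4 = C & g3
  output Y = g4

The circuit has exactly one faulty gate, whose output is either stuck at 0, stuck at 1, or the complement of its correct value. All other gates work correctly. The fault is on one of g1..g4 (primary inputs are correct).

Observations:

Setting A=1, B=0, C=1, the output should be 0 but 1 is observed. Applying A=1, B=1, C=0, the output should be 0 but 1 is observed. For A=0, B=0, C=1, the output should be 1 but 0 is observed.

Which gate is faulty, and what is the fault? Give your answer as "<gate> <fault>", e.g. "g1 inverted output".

Fault-free values for test 1 (A=1, B=0, C=1): g1=1, g2=0, g3=0, g4=0, giving Y=0. Observed 1.
Test 1: faults giving observed 1 are {g1 stuck-at-0, g1 inverted output, g2 stuck-at-1, g2 inverted output, g3 stuck-at-1, g3 inverted output, g4 stuck-at-1, g4 inverted output}.
Test 2 (A=1, B=1, C=0): fault-free g1=1, g2=0, g3=0, g4=0 → 0; observed 1. Eliminates g1 stuck-at-0, g1 inverted output, g2 stuck-at-1, g2 inverted output, g3 stuck-at-1, g3 inverted output.
Test 3 (A=0, B=0, C=1): fault-free g1=1, g2=1, g3=1, g4=1 → 1; observed 0. Eliminates g4 stuck-at-1.
Only g4 inverted output is consistent with every test.

g4 inverted output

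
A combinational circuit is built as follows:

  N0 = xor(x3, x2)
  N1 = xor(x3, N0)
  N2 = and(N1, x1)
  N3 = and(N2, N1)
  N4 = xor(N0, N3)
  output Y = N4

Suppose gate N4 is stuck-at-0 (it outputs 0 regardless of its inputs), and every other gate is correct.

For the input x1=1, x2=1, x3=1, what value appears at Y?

0

Propagate with N4 forced: N0=0, N1=1, N2=1, N3=1, N4=0 [stuck-at-0].
So Y = 0. (Without the fault it would be 1.)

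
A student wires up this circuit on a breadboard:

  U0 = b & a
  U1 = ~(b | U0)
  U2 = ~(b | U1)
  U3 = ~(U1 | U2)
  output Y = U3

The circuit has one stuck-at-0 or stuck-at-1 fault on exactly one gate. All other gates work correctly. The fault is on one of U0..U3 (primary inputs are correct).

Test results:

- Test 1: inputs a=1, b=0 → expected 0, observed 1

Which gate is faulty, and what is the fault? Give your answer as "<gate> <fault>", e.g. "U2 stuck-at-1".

Fault-free values for test 1 (a=1, b=0): U0=0, U1=1, U2=0, U3=0, giving Y=0. Observed 1.
Test 1: faults giving observed 1 are {U3 stuck-at-1}.
Only U3 stuck-at-1 is consistent with every test.

U3 stuck-at-1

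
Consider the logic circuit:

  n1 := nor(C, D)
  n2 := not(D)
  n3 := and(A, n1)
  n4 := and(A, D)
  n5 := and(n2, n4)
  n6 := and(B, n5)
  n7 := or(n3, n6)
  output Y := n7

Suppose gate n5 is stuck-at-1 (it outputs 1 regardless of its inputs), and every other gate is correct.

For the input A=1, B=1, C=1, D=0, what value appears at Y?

1

Propagate with n5 forced: n1=0, n2=1, n3=0, n4=0, n5=1 [stuck-at-1], n6=1, n7=1.
So Y = 1. (Without the fault it would be 0.)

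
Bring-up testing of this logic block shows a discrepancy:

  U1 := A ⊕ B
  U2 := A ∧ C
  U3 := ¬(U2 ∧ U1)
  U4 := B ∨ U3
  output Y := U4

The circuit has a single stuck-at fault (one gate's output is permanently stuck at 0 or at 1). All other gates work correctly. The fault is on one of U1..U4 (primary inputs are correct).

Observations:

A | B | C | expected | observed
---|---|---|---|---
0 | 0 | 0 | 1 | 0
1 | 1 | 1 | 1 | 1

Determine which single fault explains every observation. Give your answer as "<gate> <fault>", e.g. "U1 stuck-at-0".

U3 stuck-at-0

Fault-free values for test 1 (A=0, B=0, C=0): U1=0, U2=0, U3=1, U4=1, giving Y=1. Observed 0.
Test 1: faults giving observed 0 are {U3 stuck-at-0, U4 stuck-at-0}.
Test 2 (A=1, B=1, C=1): fault-free U1=0, U2=1, U3=1, U4=1 → 1; observed 1. Eliminates U4 stuck-at-0.
Only U3 stuck-at-0 is consistent with every test.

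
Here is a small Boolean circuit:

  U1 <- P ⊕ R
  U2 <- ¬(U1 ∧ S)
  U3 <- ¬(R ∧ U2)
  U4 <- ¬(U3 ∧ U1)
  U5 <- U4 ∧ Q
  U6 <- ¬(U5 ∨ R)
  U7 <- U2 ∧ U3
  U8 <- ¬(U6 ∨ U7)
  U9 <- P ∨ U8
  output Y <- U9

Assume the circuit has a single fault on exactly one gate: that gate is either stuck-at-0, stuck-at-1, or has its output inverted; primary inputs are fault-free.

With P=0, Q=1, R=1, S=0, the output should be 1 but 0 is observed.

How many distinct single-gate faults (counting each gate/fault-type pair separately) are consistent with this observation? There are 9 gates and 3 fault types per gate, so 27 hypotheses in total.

Fault-free: U1=1, U2=1, U3=0, U4=1, U5=1, U6=0, U7=0, U8=1, U9=1 → 1. Observed 0.
  U1: none of the 3 fault types match ✗
  U2: none of the 3 fault types match ✗
  U3: stuck-at-1, inverted output ✓; others ✗
  U4: none of the 3 fault types match ✗
  U5: none of the 3 fault types match ✗
  U6: stuck-at-1, inverted output ✓; others ✗
  U7: stuck-at-1, inverted output ✓; others ✗
  U8: stuck-at-0, inverted output ✓; others ✗
  U9: stuck-at-0, inverted output ✓; others ✗
Consistent faults: {U3 stuck-at-1, U3 inverted output, U6 stuck-at-1, U6 inverted output, U7 stuck-at-1, U7 inverted output, U8 stuck-at-0, U8 inverted output, U9 stuck-at-0, U9 inverted output} — 10 in all.

10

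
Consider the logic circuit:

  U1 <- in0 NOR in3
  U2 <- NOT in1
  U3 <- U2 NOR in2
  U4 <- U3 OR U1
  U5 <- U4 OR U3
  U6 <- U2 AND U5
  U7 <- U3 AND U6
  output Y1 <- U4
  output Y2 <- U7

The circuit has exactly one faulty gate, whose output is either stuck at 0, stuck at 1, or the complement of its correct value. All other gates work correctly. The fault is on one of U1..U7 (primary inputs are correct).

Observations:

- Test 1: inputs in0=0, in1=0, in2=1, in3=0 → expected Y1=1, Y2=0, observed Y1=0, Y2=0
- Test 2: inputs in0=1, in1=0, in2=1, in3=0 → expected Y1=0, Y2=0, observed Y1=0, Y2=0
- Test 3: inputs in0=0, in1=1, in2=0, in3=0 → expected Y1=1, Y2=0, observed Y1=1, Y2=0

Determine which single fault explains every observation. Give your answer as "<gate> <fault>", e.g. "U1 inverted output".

Fault-free values for test 1 (in0=0, in1=0, in2=1, in3=0): U1=1, U2=1, U3=0, U4=1, U5=1, U6=1, U7=0, giving Y1=1, Y2=0. Observed Y1=0, Y2=0.
Test 1: faults giving observed Y1=0, Y2=0 are {U1 stuck-at-0, U1 inverted output, U4 stuck-at-0, U4 inverted output}.
Test 2 (in0=1, in1=0, in2=1, in3=0): fault-free U1=0, U2=1, U3=0, U4=0, U5=0, U6=0, U7=0 → Y1=0, Y2=0; observed Y1=0, Y2=0. Eliminates U1 inverted output, U4 inverted output.
Test 3 (in0=0, in1=1, in2=0, in3=0): fault-free U1=1, U2=0, U3=1, U4=1, U5=1, U6=0, U7=0 → Y1=1, Y2=0; observed Y1=1, Y2=0. Eliminates U4 stuck-at-0.
Only U1 stuck-at-0 is consistent with every test.

U1 stuck-at-0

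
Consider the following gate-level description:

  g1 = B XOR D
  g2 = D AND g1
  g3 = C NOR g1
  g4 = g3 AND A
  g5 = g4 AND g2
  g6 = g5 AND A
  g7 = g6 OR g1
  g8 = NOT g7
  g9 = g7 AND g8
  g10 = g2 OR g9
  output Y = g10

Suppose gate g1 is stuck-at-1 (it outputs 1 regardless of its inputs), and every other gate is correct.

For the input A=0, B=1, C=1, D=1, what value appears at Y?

1

Propagate with g1 forced: g1=1 [stuck-at-1], g2=1, g3=0, g4=0, g5=0, g6=0, g7=1, g8=0, g9=0, g10=1.
So Y = 1. (Without the fault it would be 0.)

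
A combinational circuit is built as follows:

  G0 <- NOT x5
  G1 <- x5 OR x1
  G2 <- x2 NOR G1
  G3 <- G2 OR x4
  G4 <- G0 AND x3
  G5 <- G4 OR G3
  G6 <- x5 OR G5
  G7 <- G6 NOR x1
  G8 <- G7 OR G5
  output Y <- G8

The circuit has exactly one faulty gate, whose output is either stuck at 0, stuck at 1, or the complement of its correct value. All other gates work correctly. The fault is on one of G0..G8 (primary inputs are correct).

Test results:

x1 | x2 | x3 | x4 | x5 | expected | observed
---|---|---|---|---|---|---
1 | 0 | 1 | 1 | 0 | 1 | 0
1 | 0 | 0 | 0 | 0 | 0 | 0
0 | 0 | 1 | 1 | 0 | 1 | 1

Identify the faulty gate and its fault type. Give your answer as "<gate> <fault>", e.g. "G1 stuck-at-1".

G5 stuck-at-0

Fault-free values for test 1 (x1=1, x2=0, x3=1, x4=1, x5=0): G0=1, G1=1, G2=0, G3=1, G4=1, G5=1, G6=1, G7=0, G8=1, giving Y=1. Observed 0.
Test 1: faults giving observed 0 are {G5 stuck-at-0, G5 inverted output, G8 stuck-at-0, G8 inverted output}.
Test 2 (x1=1, x2=0, x3=0, x4=0, x5=0): fault-free G0=1, G1=1, G2=0, G3=0, G4=0, G5=0, G6=0, G7=0, G8=0 → 0; observed 0. Eliminates G5 inverted output, G8 inverted output.
Test 3 (x1=0, x2=0, x3=1, x4=1, x5=0): fault-free G0=1, G1=0, G2=1, G3=1, G4=1, G5=1, G6=1, G7=0, G8=1 → 1; observed 1. Eliminates G8 stuck-at-0.
Only G5 stuck-at-0 is consistent with every test.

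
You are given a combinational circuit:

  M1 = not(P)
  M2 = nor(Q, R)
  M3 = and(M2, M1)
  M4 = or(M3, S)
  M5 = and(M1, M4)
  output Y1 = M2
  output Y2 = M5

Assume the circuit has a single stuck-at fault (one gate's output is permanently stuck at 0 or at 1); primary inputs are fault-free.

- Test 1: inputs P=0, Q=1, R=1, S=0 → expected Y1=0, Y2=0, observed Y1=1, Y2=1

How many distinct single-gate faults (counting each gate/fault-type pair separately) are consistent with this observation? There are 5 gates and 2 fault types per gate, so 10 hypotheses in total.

Fault-free: M1=1, M2=0, M3=0, M4=0, M5=0 → Y1=0, Y2=0. Observed Y1=1, Y2=1.
  M1 stuck-at-0: output Y1=0, Y2=0 ✗
  M1 stuck-at-1: output Y1=0, Y2=0 ✗
  M2 stuck-at-0: output Y1=0, Y2=0 ✗
  M2 stuck-at-1: output Y1=1, Y2=1 ✓
  M3 stuck-at-0: output Y1=0, Y2=0 ✗
  M3 stuck-at-1: output Y1=0, Y2=1 ✗
  M4 stuck-at-0: output Y1=0, Y2=0 ✗
  M4 stuck-at-1: output Y1=0, Y2=1 ✗
  M5 stuck-at-0: output Y1=0, Y2=0 ✗
  M5 stuck-at-1: output Y1=0, Y2=1 ✗
Consistent faults: {M2 stuck-at-1} — 1 in all.

1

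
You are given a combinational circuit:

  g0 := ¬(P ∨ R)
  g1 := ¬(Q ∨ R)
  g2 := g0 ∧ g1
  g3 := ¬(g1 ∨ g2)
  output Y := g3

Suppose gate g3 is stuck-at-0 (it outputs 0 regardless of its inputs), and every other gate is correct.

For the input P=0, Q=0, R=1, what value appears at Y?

Propagate with g3 forced: g0=0, g1=0, g2=0, g3=0 [stuck-at-0].
So Y = 0. (Without the fault it would be 1.)

0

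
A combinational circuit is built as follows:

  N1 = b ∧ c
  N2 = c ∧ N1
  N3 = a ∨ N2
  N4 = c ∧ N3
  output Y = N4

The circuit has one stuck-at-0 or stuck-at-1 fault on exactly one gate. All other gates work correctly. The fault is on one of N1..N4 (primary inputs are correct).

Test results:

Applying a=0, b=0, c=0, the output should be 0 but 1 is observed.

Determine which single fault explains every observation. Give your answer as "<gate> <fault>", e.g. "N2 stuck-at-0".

Fault-free values for test 1 (a=0, b=0, c=0): N1=0, N2=0, N3=0, N4=0, giving Y=0. Observed 1.
Test 1: faults giving observed 1 are {N4 stuck-at-1}.
Only N4 stuck-at-1 is consistent with every test.

N4 stuck-at-1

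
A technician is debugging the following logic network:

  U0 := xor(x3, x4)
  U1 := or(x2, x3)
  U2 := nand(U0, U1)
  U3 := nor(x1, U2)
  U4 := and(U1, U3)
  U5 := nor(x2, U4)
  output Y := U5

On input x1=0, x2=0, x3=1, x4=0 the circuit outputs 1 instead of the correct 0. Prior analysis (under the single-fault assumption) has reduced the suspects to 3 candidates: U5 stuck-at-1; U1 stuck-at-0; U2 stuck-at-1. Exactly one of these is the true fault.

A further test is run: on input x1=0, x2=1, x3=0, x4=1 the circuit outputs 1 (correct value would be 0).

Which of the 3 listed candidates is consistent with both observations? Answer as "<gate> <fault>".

Evaluate each candidate on input x1=0, x2=1, x3=0, x4=1:
  U5 stuck-at-1: U0=1, U1=1, U2=0, U3=1, U4=1, U5=1 [stuck-at-1] → 1 — matches
  U1 stuck-at-0: U0=1, U1=0 [stuck-at-0], U2=1, U3=0, U4=0, U5=0 → 0 — eliminated
  U2 stuck-at-1: U0=1, U1=1, U2=1 [stuck-at-1], U3=0, U4=0, U5=0 → 0 — eliminated
Only U5 stuck-at-1 reproduces the observed 1.

U5 stuck-at-1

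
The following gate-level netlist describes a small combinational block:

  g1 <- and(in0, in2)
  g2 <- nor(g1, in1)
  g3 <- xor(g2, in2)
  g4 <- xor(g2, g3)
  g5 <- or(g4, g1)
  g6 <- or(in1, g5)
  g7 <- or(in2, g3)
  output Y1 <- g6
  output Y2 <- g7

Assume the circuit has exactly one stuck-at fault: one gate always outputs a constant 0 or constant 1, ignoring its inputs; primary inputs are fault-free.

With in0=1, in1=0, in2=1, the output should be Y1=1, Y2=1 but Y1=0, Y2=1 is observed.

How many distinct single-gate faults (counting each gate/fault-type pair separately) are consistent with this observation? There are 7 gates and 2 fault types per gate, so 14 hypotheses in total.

2

Fault-free: g1=1, g2=0, g3=1, g4=1, g5=1, g6=1, g7=1 → Y1=1, Y2=1. Observed Y1=0, Y2=1.
  g1 stuck-at-0: output Y1=1, Y2=1 ✗
  g1 stuck-at-1: output Y1=1, Y2=1 ✗
  g2 stuck-at-0: output Y1=1, Y2=1 ✗
  g2 stuck-at-1: output Y1=1, Y2=1 ✗
  g3 stuck-at-0: output Y1=1, Y2=1 ✗
  g3 stuck-at-1: output Y1=1, Y2=1 ✗
  g4 stuck-at-0: output Y1=1, Y2=1 ✗
  g4 stuck-at-1: output Y1=1, Y2=1 ✗
  g5 stuck-at-0: output Y1=0, Y2=1 ✓
  g5 stuck-at-1: output Y1=1, Y2=1 ✗
  g6 stuck-at-0: output Y1=0, Y2=1 ✓
  g6 stuck-at-1: output Y1=1, Y2=1 ✗
  g7 stuck-at-0: output Y1=1, Y2=0 ✗
  g7 stuck-at-1: output Y1=1, Y2=1 ✗
Consistent faults: {g5 stuck-at-0, g6 stuck-at-0} — 2 in all.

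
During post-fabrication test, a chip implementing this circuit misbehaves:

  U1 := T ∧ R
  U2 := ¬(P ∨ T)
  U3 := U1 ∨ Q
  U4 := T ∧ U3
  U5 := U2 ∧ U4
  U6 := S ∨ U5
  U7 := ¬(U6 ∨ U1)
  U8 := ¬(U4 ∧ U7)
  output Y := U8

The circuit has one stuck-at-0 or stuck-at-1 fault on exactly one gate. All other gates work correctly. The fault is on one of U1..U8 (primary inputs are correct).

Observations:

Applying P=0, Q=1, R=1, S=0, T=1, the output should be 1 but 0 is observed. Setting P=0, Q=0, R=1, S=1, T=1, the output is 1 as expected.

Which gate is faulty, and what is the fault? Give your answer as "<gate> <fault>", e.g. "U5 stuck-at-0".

U1 stuck-at-0

Fault-free values for test 1 (P=0, Q=1, R=1, S=0, T=1): U1=1, U2=0, U3=1, U4=1, U5=0, U6=0, U7=0, U8=1, giving Y=1. Observed 0.
Test 1: faults giving observed 0 are {U1 stuck-at-0, U7 stuck-at-1, U8 stuck-at-0}.
Test 2 (P=0, Q=0, R=1, S=1, T=1): fault-free U1=1, U2=0, U3=1, U4=1, U5=0, U6=1, U7=0, U8=1 → 1; observed 1. Eliminates U7 stuck-at-1, U8 stuck-at-0.
Only U1 stuck-at-0 is consistent with every test.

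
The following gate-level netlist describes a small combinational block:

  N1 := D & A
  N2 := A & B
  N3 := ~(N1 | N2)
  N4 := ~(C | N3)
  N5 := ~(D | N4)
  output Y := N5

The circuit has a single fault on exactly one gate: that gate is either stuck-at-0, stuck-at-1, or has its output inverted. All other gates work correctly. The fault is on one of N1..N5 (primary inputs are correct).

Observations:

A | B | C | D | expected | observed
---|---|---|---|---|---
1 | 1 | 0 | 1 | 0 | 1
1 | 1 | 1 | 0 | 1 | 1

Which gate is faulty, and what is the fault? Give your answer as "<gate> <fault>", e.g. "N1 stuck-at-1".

N5 stuck-at-1

Fault-free values for test 1 (A=1, B=1, C=0, D=1): N1=1, N2=1, N3=0, N4=1, N5=0, giving Y=0. Observed 1.
Test 1: faults giving observed 1 are {N5 stuck-at-1, N5 inverted output}.
Test 2 (A=1, B=1, C=1, D=0): fault-free N1=0, N2=1, N3=0, N4=0, N5=1 → 1; observed 1. Eliminates N5 inverted output.
Only N5 stuck-at-1 is consistent with every test.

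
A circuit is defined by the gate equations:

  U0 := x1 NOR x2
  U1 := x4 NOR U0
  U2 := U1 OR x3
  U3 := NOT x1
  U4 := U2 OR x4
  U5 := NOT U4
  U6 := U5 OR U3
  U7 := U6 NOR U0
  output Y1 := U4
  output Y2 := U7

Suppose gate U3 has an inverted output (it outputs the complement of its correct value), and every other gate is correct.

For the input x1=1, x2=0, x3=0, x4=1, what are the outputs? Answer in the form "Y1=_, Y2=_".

Propagate with U3 forced: U0=0, U1=0, U2=0, U3=1 [inverted output], U4=1, U5=0, U6=1, U7=0.
So the outputs are Y1=1, Y2=0. (Without the fault they would be Y1=1, Y2=1.)

Y1=1, Y2=0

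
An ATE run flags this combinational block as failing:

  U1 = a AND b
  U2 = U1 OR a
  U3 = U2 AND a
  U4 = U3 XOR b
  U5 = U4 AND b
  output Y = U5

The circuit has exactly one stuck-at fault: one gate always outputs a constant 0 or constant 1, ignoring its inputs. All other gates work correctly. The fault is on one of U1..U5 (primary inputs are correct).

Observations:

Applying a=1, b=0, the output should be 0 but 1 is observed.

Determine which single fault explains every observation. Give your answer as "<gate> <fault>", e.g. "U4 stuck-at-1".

U5 stuck-at-1

Fault-free values for test 1 (a=1, b=0): U1=0, U2=1, U3=1, U4=1, U5=0, giving Y=0. Observed 1.
Test 1: faults giving observed 1 are {U5 stuck-at-1}.
Only U5 stuck-at-1 is consistent with every test.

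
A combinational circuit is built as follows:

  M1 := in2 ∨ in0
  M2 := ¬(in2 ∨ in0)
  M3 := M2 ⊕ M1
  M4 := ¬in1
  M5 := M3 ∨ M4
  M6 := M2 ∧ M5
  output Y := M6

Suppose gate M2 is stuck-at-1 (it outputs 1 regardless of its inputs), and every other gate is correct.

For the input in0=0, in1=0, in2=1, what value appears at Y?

1

Propagate with M2 forced: M1=1, M2=1 [stuck-at-1], M3=0, M4=1, M5=1, M6=1.
So Y = 1. (Without the fault it would be 0.)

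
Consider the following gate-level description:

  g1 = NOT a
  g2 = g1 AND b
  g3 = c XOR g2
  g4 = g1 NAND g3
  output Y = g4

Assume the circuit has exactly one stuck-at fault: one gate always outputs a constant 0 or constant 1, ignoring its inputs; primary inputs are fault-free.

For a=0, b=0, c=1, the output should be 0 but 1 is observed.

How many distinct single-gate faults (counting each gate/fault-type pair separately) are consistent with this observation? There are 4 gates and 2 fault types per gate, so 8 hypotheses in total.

4

Fault-free: g1=1, g2=0, g3=1, g4=0 → 0. Observed 1.
  g1 stuck-at-0: output 1 ✓
  g1 stuck-at-1: output 0 ✗
  g2 stuck-at-0: output 0 ✗
  g2 stuck-at-1: output 1 ✓
  g3 stuck-at-0: output 1 ✓
  g3 stuck-at-1: output 0 ✗
  g4 stuck-at-0: output 0 ✗
  g4 stuck-at-1: output 1 ✓
Consistent faults: {g1 stuck-at-0, g2 stuck-at-1, g3 stuck-at-0, g4 stuck-at-1} — 4 in all.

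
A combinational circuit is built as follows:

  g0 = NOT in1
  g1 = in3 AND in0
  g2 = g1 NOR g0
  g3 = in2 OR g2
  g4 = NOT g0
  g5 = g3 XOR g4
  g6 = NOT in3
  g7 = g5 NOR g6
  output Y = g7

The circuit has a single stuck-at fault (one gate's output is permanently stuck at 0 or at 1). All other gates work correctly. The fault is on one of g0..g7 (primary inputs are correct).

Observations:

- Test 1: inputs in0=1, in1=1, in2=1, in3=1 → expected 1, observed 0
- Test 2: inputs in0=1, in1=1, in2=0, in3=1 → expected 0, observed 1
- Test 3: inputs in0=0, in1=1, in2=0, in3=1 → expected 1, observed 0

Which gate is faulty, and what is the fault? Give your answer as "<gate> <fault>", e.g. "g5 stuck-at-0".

Fault-free values for test 1 (in0=1, in1=1, in2=1, in3=1): g0=0, g1=1, g2=0, g3=1, g4=1, g5=0, g6=0, g7=1, giving Y=1. Observed 0.
Test 1: faults giving observed 0 are {g0 stuck-at-1, g3 stuck-at-0, g4 stuck-at-0, g5 stuck-at-1, g6 stuck-at-1, g7 stuck-at-0}.
Test 2 (in0=1, in1=1, in2=0, in3=1): fault-free g0=0, g1=1, g2=0, g3=0, g4=1, g5=1, g6=0, g7=0 → 0; observed 1. Eliminates g3 stuck-at-0, g5 stuck-at-1, g6 stuck-at-1, g7 stuck-at-0.
Test 3 (in0=0, in1=1, in2=0, in3=1): fault-free g0=0, g1=0, g2=1, g3=1, g4=1, g5=0, g6=0, g7=1 → 1; observed 0. Eliminates g0 stuck-at-1.
Only g4 stuck-at-0 is consistent with every test.

g4 stuck-at-0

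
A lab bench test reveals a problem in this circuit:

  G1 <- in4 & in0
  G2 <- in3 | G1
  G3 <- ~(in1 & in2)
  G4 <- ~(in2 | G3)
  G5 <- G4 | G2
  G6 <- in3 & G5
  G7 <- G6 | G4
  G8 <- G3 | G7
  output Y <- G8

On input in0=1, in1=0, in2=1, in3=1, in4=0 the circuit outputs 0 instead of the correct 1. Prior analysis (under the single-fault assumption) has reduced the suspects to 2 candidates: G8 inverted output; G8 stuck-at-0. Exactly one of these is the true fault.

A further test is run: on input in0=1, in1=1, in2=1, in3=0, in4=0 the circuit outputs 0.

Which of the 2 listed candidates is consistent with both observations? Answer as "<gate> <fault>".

G8 stuck-at-0

Evaluate each candidate on input in0=1, in1=1, in2=1, in3=0, in4=0:
  G8 inverted output: G1=0, G2=0, G3=0, G4=0, G5=0, G6=0, G7=0, G8=1 [inverted output] → 1 — eliminated
  G8 stuck-at-0: G1=0, G2=0, G3=0, G4=0, G5=0, G6=0, G7=0, G8=0 [stuck-at-0] → 0 — matches
Only G8 stuck-at-0 reproduces the observed 0.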